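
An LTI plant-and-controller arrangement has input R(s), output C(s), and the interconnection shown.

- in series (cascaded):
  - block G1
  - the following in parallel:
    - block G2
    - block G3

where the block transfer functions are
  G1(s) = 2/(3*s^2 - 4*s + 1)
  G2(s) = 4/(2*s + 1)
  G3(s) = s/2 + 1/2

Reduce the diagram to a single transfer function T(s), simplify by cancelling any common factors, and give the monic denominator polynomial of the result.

First reduce the diagram to T(s).

(1) combine G2, G3 in parallel; result (2*s^2 + 3*s + 9)/(4*s + 2)
(2) reduce the series chain G1, (G2+G3); result (2*s^2 + 3*s + 9)/(6*s^3 - 5*s^2 - 2*s + 1)
Step 2 gives the fully reduced T(s), with no common factor left to cancel. The denominator's leading coefficient is 6, so divide each of its coefficients by 6 to get the monic form.

Answer: s^3 - 5*s^2/6 - s/3 + 1/6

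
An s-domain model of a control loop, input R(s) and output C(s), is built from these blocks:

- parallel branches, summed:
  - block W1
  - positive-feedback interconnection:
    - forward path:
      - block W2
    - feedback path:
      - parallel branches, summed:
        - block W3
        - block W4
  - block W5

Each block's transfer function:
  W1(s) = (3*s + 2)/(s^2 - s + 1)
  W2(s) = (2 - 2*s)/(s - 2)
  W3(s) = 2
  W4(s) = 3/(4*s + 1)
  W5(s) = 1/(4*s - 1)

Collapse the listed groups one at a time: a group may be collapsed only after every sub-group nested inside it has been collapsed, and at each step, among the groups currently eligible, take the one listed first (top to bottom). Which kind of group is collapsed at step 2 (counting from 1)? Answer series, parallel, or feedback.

Answer: feedback

Working:
Step 1 - combine W3, W4 in parallel
Step 2 - reduce the feedback loop with forward W2 and return (W3+W4)
Step 3 - parallel reduction of W1, [W2/(1-W2*(W3+W4))], W5
Step 2 collapses a feedback group.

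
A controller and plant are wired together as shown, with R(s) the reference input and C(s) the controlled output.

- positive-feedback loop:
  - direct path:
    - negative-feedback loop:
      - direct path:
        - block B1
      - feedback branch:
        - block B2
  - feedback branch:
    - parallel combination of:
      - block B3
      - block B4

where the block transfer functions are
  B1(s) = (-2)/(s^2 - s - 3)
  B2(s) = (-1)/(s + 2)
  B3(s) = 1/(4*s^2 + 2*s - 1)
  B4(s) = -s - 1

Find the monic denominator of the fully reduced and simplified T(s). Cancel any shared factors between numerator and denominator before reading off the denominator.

Step 1 - collapse the loop (B1 forward, B2 return): (-2*s - 4)/(s^3 + s^2 - 5*s - 4)
Step 2 - parallel reduction of B3, B4: (-4*s^3 - 6*s^2 - s + 2)/(4*s^2 + 2*s - 1)
Step 3 - feedback reduction of [B1/(1+B1*B2)], (B3+B4): (-8*s^3 - 20*s^2 - 6*s + 4)/(4*s^5 - 2*s^4 - 47*s^3 - 53*s^2 - 3*s + 12)
Step 3 gives the fully reduced T(s), with no common factor left to cancel. The denominator's leading coefficient is 4, so divide each of its coefficients by 4 to get the monic form.

Hence the answer: s^5 - s^4/2 - 47*s^3/4 - 53*s^2/4 - 3*s/4 + 3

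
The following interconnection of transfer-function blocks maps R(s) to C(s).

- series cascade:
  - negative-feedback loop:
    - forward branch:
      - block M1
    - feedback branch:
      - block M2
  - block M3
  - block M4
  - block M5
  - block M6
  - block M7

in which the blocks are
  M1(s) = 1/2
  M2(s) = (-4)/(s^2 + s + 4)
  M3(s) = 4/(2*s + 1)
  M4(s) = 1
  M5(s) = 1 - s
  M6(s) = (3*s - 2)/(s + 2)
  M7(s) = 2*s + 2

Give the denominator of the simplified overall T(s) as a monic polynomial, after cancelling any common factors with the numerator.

Step 1: collapse the loop (M1 forward, M2 return) gives (s^2 + s + 4)/(2*s^2 + 2*s + 4)
Step 2: reduce the series chain [M1/(1+M1*M2)], M3, M4, M5, M6, M7 gives (-12*s^5 - 4*s^4 - 28*s^3 + 36*s^2 + 40*s - 32)/(2*s^4 + 7*s^3 + 11*s^2 + 12*s + 4)
T(s) is the step-2 result (common factors already cancelled). Leading coefficient of the denominator: 2. Divide through by 2 for the monic polynomial.

Therefore the answer is s^4 + 7*s^3/2 + 11*s^2/2 + 6*s + 2.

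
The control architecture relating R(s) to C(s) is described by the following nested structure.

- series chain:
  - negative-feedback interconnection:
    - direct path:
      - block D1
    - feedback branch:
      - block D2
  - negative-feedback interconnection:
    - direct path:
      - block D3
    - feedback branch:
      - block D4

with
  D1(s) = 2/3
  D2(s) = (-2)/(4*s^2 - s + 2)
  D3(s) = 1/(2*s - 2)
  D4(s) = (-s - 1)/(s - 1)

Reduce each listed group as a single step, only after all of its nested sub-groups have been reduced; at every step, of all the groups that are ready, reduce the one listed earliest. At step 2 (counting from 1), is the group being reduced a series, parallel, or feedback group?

[1] close the feedback loop around D1, D2
[2] feedback reduction of D3, D4
[3] cascade [D1/(1+D1*D2)], [D3/(1+D3*D4)]
Step 2: feedback.

Hence the answer: feedback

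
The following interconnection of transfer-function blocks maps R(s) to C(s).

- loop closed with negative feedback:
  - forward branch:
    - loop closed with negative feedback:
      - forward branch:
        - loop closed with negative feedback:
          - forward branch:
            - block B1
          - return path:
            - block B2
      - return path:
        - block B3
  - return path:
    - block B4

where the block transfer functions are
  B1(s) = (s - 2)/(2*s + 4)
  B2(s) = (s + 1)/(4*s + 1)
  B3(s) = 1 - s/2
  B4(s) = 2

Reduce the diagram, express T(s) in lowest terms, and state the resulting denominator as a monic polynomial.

The answer is s^3 - 49*s^2/4 + 3*s/2 + 2.

Reasoning:
[1] feedback reduction of B1, B2 -> (4*s^2 - 7*s - 2)/(9*s^2 + 17*s + 2)
[2] collapse the loop ([B1/(1+B1*B2)] forward, B3 return) -> (-8*s^2 + 14*s + 4)/(4*s^3 - 33*s^2 - 22*s)
[3] collapse the loop ([[B1/(1+B1*B2)]/(1+[B1/(1+B1*B2)]*B3)] forward, B4 return) -> (-8*s^2 + 14*s + 4)/(4*s^3 - 49*s^2 + 6*s + 8)
T(s) is the step-3 result (common factors already cancelled). Leading coefficient of the denominator: 4. Divide through by 4 for the monic polynomial.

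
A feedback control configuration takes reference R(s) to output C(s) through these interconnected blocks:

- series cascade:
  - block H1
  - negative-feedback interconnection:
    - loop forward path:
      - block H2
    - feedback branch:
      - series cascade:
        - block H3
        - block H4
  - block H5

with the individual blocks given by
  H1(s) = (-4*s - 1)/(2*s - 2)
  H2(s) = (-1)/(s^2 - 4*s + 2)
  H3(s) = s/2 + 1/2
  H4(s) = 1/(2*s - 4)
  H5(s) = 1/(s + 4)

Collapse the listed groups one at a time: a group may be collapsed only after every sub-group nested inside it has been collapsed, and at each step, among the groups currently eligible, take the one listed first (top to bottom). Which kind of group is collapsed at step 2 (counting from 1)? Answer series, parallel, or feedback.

(1) cascade H3, H4
(2) collapse the loop (H2 forward, (H3*H4) return)
(3) reduce the series chain H1, [H2/(1+H2*(H3*H4))], H5
At step 2 the group reduced is feedback.

Answer: feedback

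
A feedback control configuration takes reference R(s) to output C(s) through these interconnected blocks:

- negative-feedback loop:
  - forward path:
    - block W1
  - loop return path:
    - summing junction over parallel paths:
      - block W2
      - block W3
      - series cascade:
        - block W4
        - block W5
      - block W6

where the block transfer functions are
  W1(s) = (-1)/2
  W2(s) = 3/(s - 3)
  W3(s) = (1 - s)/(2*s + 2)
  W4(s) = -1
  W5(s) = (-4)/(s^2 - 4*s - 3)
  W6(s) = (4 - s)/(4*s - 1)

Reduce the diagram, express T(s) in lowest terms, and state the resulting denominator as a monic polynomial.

Step 1: reduce the series chain W4, W5; result 4/(s^2 - 4*s - 3)
Step 2: add W2, W3, (W4*W5), W6 (parallel); result (-6*s^5 + 77*s^4 - 170*s^3 - 226*s^2 + 52*s + 105)/(8*s^5 - 50*s^4 + 28*s^3 + 140*s^2 + 36*s - 18)
Step 3: reduce the feedback loop with forward W1 and return (W2+W3+(W4*W5)+W6); result (-8*s^5 + 50*s^4 - 28*s^3 - 140*s^2 - 36*s + 18)/(22*s^5 - 177*s^4 + 226*s^3 + 506*s^2 + 20*s - 141)
No further cancellation is possible in the step-3 result, so that is T(s). Its denominator becomes monic after dividing by the leading coefficient 22.

Final answer: s^5 - 177*s^4/22 + 113*s^3/11 + 23*s^2 + 10*s/11 - 141/22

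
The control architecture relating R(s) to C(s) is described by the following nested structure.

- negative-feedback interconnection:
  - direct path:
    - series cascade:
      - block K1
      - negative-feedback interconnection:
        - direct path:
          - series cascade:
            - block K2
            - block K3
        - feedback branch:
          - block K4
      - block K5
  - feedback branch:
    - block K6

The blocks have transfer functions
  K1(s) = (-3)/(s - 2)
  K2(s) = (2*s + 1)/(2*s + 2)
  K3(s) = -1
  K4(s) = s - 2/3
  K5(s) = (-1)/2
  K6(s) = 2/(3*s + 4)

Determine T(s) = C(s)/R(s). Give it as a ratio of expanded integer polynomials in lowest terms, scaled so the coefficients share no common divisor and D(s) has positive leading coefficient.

Answer: (54*s^2 + 99*s + 36)/(36*s^4 - 66*s^3 - 116*s^2 + 180*s + 146)

Working:
Step 1: multiply K2, K3 (series) gives (-2*s - 1)/(2*s + 2)
Step 2: apply the feedback formula to (K2*K3), K4 gives (6*s + 3)/(6*s^2 - 7*s - 8)
Step 3: reduce the series chain K1, [(K2*K3)/(1+(K2*K3)*K4)], K5 gives (18*s + 9)/(12*s^3 - 38*s^2 + 12*s + 32)
Step 4: feedback reduction of (K1*[(K2*K3)/(1+(K2*K3)*K4)]*K5), K6, giving the overall T(s)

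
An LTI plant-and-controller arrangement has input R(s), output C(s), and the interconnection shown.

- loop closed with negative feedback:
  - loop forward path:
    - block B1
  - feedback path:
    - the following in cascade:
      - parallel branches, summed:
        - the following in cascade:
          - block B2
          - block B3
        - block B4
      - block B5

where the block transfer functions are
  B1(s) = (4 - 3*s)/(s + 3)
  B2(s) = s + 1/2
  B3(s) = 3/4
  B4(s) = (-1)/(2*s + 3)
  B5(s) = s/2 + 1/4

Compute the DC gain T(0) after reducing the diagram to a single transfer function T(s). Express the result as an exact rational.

Reducing step by step:

1. reduce the series chain B2, B3 gives 3*s/4 + 3/8
2. reduce the parallel group (B2*B3), B4 gives (12*s^2 + 24*s + 1)/(16*s + 24)
3. series reduction of ((B2*B3)+B4), B5 gives (24*s^3 + 60*s^2 + 26*s + 1)/(64*s + 96)
4. reduce the feedback loop with forward B1 and return (((B2*B3)+B4)*B5) gives (192*s^2 + 32*s - 384)/(72*s^4 + 84*s^3 - 226*s^2 - 389*s - 292)
Step 4 gives the overall T(s). Then T(0) = -384/(-292) = 96/73.

Answer: 96/73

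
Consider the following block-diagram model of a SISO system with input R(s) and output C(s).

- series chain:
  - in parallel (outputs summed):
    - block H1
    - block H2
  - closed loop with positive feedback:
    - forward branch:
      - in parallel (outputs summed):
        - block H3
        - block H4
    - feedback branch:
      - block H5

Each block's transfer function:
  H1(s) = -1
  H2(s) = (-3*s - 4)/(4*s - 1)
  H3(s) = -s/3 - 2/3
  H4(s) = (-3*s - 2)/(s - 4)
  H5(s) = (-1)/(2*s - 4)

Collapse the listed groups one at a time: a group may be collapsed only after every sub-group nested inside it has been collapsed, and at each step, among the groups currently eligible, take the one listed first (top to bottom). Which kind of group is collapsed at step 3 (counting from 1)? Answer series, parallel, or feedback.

Answer: feedback

Working:
Step 1: add H1, H2 (parallel)
Step 2: combine H3, H4 in parallel
Step 3: close the feedback loop around (H3+H4), H5
Step 4: reduce the series chain (H1+H2), [(H3+H4)/(1-(H3+H4)*H5)]
Step 3: feedback.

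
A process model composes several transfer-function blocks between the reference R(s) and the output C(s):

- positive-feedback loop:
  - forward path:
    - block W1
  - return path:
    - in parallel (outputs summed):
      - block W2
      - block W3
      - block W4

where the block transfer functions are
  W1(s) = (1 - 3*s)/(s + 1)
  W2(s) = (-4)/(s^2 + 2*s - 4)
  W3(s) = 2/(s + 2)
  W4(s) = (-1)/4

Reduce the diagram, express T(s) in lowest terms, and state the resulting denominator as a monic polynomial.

Step 1 - add W2, W3, W4 (parallel) = (-s^3 + 4*s^2 - 56)/(4*s^3 + 16*s^2 - 32)
Step 2 - collapse the loop (W1 forward, (W2+W3+W4) return) = (-12*s^4 - 44*s^3 + 16*s^2 + 96*s - 32)/(s^4 + 33*s^3 + 12*s^2 - 200*s + 24)
No further cancellation is possible in the step-2 result, so that is T(s). Its denominator is already monic.

Hence the answer: s^4 + 33*s^3 + 12*s^2 - 200*s + 24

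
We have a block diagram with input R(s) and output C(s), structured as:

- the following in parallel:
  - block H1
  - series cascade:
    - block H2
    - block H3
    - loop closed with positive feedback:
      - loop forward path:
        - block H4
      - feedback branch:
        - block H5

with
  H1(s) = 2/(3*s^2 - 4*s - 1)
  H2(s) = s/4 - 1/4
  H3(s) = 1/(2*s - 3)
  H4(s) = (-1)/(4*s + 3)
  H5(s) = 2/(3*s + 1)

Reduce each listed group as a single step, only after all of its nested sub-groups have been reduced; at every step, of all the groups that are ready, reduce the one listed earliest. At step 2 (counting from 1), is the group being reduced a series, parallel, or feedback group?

(1) reduce the feedback loop with forward H4 and return H5
(2) reduce the series chain H2, H3, [H4/(1-H4*H5)]
(3) parallel reduction of H1, (H2*H3*[H4/(1-H4*H5)])
Step 2: series.

Answer: series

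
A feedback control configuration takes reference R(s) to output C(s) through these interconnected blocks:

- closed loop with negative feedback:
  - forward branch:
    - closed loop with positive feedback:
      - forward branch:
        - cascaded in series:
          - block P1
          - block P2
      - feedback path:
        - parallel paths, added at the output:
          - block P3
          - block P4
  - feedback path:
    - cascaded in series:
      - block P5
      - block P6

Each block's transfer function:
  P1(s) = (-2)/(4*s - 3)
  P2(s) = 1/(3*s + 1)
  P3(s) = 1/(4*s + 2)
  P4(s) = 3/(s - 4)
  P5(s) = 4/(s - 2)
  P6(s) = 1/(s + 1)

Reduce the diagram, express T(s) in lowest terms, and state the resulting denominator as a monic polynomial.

First reduce the diagram to T(s).

Step 1. reduce the series chain P1, P2; result (-2)/(12*s^2 - 5*s - 3)
Step 2. parallel reduction of P3, P4; result (13*s + 2)/(4*s^2 - 14*s - 8)
Step 3. collapse the loop ((P1*P2) forward, (P3+P4) return); result (-4*s^2 + 14*s + 8)/(24*s^4 - 94*s^3 - 19*s^2 + 54*s + 14)
Step 4. combine P5, P6 in series; result 4/(s^2 - s - 2)
Step 5. apply the feedback formula to [(P1*P2)/(1-(P1*P2)*(P3+P4))], (P5*P6); result (-4*s^4 + 18*s^3 + 2*s^2 - 36*s - 16)/(24*s^6 - 118*s^5 + 27*s^4 + 261*s^3 - 18*s^2 - 66*s + 4)
No further cancellation is possible in the step-5 result, so that is T(s). Its denominator becomes monic after dividing by the leading coefficient 24.

Answer: s^6 - 59*s^5/12 + 9*s^4/8 + 87*s^3/8 - 3*s^2/4 - 11*s/4 + 1/6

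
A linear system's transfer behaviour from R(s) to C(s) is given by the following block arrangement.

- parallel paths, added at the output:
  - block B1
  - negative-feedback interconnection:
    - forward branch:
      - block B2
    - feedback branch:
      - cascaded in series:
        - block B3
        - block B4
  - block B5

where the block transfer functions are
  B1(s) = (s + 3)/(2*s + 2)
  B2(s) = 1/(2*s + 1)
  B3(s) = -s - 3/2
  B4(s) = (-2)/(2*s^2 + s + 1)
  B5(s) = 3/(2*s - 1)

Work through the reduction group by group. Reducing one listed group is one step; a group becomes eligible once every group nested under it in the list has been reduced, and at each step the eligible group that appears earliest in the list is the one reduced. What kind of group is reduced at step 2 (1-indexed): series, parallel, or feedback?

Step 1: series reduction of B3, B4
Step 2: close the feedback loop around B2, (B3*B4)
Step 3: sum the parallel branches B1, [B2/(1+B2*(B3*B4))], B5
Step 2 collapses a feedback group.

Answer: feedback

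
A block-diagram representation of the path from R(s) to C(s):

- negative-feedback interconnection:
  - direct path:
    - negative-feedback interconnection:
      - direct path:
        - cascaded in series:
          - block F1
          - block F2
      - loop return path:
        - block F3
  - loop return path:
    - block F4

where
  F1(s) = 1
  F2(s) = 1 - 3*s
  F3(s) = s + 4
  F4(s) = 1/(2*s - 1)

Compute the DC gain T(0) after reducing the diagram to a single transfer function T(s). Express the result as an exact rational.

1. series reduction of F1, F2 gives 1 - 3*s
2. feedback reduction of (F1*F2), F3 gives (3*s - 1)/(3*s^2 + 11*s - 5)
3. feedback reduction of [(F1*F2)/(1+(F1*F2)*F3)], F4 gives (6*s^2 - 5*s + 1)/(6*s^3 + 19*s^2 - 18*s + 4)
Evaluating the step-3 result (the overall T(s)) at s = 0 gives T(0) = 1/4.

Answer: 1/4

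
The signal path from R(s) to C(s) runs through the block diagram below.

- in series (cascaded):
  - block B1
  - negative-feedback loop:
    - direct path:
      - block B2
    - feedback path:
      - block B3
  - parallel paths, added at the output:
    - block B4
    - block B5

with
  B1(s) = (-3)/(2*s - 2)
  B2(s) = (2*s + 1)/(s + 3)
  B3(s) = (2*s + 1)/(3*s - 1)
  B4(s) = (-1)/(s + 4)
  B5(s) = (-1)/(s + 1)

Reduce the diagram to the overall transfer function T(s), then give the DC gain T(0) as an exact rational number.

1. close the feedback loop around B2, B3 gives (6*s^2 + s - 1)/(7*s^2 + 12*s - 2)
2. parallel reduction of B4, B5 gives (-2*s - 5)/(s^2 + 5*s + 4)
3. series reduction of B1, [B2/(1+B2*B3)], (B4+B5) gives (36*s^3 + 96*s^2 + 9*s - 15)/(14*s^5 + 80*s^4 + 78*s^3 - 96*s^2 - 92*s + 16)
The step-3 result is T(s). Setting s = 0: T(0) = -15/16.

Hence the answer: -15/16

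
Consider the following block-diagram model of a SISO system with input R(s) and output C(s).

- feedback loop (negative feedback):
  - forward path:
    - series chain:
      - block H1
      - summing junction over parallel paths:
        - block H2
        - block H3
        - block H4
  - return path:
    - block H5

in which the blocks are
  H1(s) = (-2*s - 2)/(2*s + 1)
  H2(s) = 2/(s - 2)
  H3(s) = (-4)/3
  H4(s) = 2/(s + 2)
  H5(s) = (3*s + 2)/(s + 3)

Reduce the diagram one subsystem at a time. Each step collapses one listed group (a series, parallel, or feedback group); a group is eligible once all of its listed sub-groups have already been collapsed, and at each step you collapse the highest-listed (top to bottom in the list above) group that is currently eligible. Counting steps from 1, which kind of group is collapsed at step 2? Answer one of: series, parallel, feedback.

Step 1 - parallel reduction of H2, H3, H4
Step 2 - series reduction of H1, (H2+H3+H4)
Step 3 - collapse the loop ((H1*(H2+H3+H4)) forward, H5 return)
The group at step 2 is a series group.

Final answer: series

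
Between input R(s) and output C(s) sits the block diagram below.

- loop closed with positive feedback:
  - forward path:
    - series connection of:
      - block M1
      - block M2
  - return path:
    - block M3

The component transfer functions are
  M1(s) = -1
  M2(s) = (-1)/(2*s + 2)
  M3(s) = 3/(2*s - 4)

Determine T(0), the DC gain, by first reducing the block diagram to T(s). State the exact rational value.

(1) combine M1, M2 in series gives 1/(2*s + 2)
(2) reduce the feedback loop with forward (M1*M2) and return M3 gives (2*s - 4)/(4*s^2 - 4*s - 11)
DC gain: substitute s = 0 into T(s) from step 2: T(0) = -4/(-11) = 4/11.

Final answer: 4/11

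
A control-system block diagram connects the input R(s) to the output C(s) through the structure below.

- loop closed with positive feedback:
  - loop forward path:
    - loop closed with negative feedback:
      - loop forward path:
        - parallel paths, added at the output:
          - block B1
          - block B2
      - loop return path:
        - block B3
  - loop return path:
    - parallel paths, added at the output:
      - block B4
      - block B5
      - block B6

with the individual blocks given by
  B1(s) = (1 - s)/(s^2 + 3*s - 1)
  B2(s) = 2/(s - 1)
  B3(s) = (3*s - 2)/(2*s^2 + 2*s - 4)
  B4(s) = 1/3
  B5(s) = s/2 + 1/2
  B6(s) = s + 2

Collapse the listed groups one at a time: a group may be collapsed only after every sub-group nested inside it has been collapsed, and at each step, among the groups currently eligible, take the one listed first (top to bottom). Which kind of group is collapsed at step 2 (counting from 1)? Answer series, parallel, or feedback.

Step 1: add B1, B2 (parallel)
Step 2: reduce the feedback loop with forward (B1+B2) and return B3
Step 3: reduce the parallel group B4, B5, B6
Step 4: apply the feedback formula to [(B1+B2)/(1+(B1+B2)*B3)], (B4+B5+B6)
The group at step 2 is a feedback group.

Therefore the answer is feedback.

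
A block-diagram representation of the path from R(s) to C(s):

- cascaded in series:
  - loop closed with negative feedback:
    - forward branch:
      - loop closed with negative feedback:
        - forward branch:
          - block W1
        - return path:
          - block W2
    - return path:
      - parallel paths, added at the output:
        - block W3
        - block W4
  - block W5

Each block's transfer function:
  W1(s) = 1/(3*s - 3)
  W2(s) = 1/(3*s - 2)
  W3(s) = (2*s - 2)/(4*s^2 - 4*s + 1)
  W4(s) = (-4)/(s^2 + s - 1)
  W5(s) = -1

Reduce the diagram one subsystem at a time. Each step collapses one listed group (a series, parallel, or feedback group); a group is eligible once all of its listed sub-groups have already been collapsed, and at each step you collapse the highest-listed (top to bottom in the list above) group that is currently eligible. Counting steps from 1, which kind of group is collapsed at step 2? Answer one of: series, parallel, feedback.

Reducing step by step:

Step 1. feedback reduction of W1, W2
Step 2. sum the parallel branches W3, W4
Step 3. feedback reduction of [W1/(1+W1*W2)], (W3+W4)
Step 4. series reduction of [[W1/(1+W1*W2)]/(1+[W1/(1+W1*W2)]*(W3+W4))], W5
The group at step 2 is a parallel group.

Answer: parallel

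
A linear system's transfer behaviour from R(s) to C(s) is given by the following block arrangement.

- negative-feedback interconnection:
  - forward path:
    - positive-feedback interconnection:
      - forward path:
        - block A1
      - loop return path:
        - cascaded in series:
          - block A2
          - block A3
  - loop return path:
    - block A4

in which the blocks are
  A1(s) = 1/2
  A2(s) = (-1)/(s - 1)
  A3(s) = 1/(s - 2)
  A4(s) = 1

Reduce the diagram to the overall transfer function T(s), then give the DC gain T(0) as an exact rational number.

Step 1 - reduce the series chain A2, A3, giving (-1)/(s^2 - 3*s + 2)
Step 2 - collapse the loop (A1 forward, (A2*A3) return), giving (s^2 - 3*s + 2)/(2*s^2 - 6*s + 5)
Step 3 - reduce the feedback loop with forward [A1/(1-A1*(A2*A3))] and return A4, giving (s^2 - 3*s + 2)/(3*s^2 - 9*s + 7)
That last expression is T(s); at s = 0 only the constant terms survive, so T(0) = 2/7.

Hence the answer: 2/7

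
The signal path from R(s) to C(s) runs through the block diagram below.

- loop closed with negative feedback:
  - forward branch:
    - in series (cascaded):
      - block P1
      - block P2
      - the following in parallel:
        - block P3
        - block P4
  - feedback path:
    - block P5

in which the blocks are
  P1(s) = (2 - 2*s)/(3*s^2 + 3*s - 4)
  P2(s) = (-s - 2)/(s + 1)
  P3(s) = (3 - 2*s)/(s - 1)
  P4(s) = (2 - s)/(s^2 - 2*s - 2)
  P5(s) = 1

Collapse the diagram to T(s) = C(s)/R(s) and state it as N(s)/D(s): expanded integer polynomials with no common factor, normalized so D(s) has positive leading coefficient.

First reduce the diagram to T(s).

1. sum the parallel branches P3, P4, giving (-2*s^3 + 6*s^2 + s - 8)/(s^3 - 3*s^2 + 2)
2. cascade P1, P2, (P3+P4), giving (-4*s^4 + 4*s^3 + 26*s^2 - 12*s - 32)/(3*s^5 - 19*s^3 - 14*s^2 + 10*s + 8)
3. close the feedback loop around (P1*P2*(P3+P4)), P5: this yields T(s), and no further normalization is needed

Answer: (-4*s^4 + 4*s^3 + 26*s^2 - 12*s - 32)/(3*s^5 - 4*s^4 - 15*s^3 + 12*s^2 - 2*s - 24)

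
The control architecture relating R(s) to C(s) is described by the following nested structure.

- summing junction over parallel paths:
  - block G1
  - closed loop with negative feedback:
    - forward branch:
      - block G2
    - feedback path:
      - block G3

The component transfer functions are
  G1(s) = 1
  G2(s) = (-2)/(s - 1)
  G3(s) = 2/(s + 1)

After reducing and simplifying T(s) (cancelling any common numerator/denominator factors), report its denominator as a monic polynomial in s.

[1] close the feedback loop around G2, G3; result (-2*s - 2)/(s^2 - 5)
[2] combine G1, [G2/(1+G2*G3)] in parallel; result (s^2 - 2*s - 7)/(s^2 - 5)
Step 2 gives the fully reduced T(s), with no common factor left to cancel. The denominator is already monic (leading coefficient 1).

Hence the answer: s^2 - 5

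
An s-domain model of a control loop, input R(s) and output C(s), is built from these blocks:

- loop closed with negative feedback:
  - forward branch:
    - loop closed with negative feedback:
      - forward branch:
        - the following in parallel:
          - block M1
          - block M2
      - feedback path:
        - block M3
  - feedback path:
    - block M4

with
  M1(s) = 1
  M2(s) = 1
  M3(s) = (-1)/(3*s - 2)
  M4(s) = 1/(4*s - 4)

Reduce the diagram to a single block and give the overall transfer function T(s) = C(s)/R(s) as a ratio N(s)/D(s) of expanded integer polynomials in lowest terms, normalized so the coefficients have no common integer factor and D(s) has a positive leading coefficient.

1. sum the parallel branches M1, M2 gives 2
2. apply the feedback formula to (M1+M2), M3 gives (6*s - 4)/(3*s - 4)
3. feedback reduction of [(M1+M2)/(1+(M1+M2)*M3)], M4, giving the overall T(s)

Final answer: (12*s^2 - 20*s + 8)/(6*s^2 - 11*s + 6)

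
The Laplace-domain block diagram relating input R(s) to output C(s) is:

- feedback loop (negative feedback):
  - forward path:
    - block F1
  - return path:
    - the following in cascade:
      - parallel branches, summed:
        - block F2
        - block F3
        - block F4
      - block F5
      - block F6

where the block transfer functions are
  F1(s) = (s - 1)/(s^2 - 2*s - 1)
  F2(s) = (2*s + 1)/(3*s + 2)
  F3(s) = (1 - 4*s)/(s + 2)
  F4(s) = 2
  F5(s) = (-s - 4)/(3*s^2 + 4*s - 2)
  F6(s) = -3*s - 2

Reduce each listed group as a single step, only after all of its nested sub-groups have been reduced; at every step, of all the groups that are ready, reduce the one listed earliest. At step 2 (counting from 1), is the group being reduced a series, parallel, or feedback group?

Step 1: add F2, F3, F4 (parallel)
Step 2: cascade (F2+F3+F4), F5, F6
Step 3: apply the feedback formula to F1, ((F2+F3+F4)*F5*F6)
Step 2 collapses a series group.

Final answer: series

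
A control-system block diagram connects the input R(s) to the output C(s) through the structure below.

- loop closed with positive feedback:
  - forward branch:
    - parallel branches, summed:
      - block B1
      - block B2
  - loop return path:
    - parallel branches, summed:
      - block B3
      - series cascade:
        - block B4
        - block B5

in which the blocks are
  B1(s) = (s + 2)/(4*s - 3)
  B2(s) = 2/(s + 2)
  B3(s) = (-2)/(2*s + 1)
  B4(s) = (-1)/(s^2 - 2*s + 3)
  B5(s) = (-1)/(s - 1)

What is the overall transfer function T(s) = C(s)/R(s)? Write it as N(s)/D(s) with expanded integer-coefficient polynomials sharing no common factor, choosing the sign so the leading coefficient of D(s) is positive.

Answer: (2*s^6 + 19*s^5 - 57*s^4 + 93*s^3 - 29*s^2 - 34*s + 6)/(8*s^6 - 8*s^5 + 9*s^4 - 7*s^3 + 42*s^2 - 109*s + 32)

Working:
Step 1: combine B1, B2 in parallel, giving (s^2 + 12*s - 2)/(4*s^2 + 5*s - 6)
Step 2: series reduction of B4, B5, giving 1/(s^3 - 3*s^2 + 5*s - 3)
Step 3: parallel reduction of B3, (B4*B5), giving (-2*s^3 + 6*s^2 - 8*s + 7)/(2*s^4 - 5*s^3 + 7*s^2 - s - 3)
Step 4: collapse the loop ((B1+B2) forward, (B3+(B4*B5)) return), giving the overall T(s)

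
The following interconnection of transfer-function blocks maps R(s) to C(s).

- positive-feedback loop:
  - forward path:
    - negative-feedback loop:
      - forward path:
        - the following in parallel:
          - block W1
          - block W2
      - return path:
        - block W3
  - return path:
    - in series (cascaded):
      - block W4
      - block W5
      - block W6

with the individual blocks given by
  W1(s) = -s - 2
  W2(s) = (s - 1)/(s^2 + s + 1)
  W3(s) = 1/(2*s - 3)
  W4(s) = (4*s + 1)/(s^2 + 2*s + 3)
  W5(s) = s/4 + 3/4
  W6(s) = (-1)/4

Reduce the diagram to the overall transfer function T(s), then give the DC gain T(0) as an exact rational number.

The answer is -48/29.

Reasoning:
Step 1 - parallel reduction of W1, W2 -> (-s^3 - 3*s^2 - 2*s - 3)/(s^2 + s + 1)
Step 2 - close the feedback loop around (W1+W2), W3 -> (-2*s^4 - 3*s^3 + 5*s^2 + 9)/(s^3 - 4*s^2 - 3*s - 6)
Step 3 - reduce the series chain W4, W5, W6 -> (-4*s^2 - 13*s - 3)/(16*s^2 + 32*s + 48)
Step 4 - collapse the loop ([(W1+W2)/(1+(W1+W2)*W3)] forward, (W4*W5*W6) return) -> (32*s^6 + 112*s^5 + 112*s^4 - 16*s^3 - 384*s^2 - 288*s - 432)/(8*s^6 + 22*s^5 + 57*s^4 + 72*s^3 + 333*s^2 + 219*s + 261)
That last expression is T(s); at s = 0 only the constant terms survive, so T(0) = -432/261 = -48/29.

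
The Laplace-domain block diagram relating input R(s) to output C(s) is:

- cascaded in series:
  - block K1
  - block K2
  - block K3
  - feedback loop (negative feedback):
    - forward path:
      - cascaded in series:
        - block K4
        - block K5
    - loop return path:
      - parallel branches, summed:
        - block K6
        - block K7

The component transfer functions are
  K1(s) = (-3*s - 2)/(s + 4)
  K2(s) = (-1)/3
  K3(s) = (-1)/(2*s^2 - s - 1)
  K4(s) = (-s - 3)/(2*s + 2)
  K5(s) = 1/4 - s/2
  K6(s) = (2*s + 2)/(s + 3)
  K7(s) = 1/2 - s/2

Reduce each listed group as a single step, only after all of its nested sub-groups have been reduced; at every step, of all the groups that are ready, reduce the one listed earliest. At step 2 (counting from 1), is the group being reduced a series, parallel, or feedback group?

(1) series reduction of K4, K5
(2) reduce the parallel group K6, K7
(3) apply the feedback formula to (K4*K5), (K6+K7)
(4) cascade K1, K2, K3, [(K4*K5)/(1+(K4*K5)*(K6+K7))]
So the answer for step 2 is parallel.

Therefore the answer is parallel.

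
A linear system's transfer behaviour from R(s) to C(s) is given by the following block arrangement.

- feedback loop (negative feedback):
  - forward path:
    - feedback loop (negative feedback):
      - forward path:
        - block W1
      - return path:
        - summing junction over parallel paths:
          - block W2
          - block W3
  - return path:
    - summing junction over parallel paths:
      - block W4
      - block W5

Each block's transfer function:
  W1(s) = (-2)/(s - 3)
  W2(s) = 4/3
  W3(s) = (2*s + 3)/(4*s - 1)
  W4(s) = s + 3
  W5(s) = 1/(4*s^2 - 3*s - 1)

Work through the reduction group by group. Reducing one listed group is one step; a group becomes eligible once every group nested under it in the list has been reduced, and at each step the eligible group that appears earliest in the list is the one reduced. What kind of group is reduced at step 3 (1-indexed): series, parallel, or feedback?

Step 1 - combine W2, W3 in parallel
Step 2 - apply the feedback formula to W1, (W2+W3)
Step 3 - combine W4, W5 in parallel
Step 4 - close the feedback loop around [W1/(1+W1*(W2+W3))], (W4+W5)
Step 3: parallel.

Therefore the answer is parallel.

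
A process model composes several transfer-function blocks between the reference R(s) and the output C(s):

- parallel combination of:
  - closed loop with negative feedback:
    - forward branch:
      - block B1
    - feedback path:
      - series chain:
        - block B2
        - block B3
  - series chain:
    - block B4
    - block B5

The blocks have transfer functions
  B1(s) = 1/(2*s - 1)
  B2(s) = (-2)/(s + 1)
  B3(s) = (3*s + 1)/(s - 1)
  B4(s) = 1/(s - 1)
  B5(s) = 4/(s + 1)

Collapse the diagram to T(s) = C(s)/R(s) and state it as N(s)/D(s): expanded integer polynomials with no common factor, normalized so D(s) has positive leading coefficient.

First reduce the diagram to T(s).

Step 1: cascade B2, B3 = (-6*s - 2)/(s^2 - 1)
Step 2: apply the feedback formula to B1, (B2*B3) = (s^2 - 1)/(2*s^3 - s^2 - 8*s - 1)
Step 3: combine B4, B5 in series = 4/(s^2 - 1)
Step 4: add [B1/(1+B1*(B2*B3))], (B4*B5) (parallel): this yields T(s), and no further normalization is needed

Answer: (s^4 + 8*s^3 - 6*s^2 - 32*s - 3)/(2*s^5 - s^4 - 10*s^3 + 8*s + 1)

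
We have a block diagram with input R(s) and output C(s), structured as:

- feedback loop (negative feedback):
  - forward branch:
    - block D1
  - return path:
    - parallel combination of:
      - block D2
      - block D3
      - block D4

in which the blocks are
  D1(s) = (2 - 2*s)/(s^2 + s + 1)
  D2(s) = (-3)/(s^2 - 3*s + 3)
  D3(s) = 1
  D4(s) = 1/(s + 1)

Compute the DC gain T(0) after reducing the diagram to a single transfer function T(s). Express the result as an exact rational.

Reducing step by step:

Step 1 - combine D2, D3, D4 in parallel -> (s^3 - s^2 - 6*s + 3)/(s^3 - 2*s^2 + 3)
Step 2 - close the feedback loop around D1, (D2+D3+D4) -> (-2*s^4 + 6*s^3 - 4*s^2 - 6*s + 6)/(s^5 - 3*s^4 + 3*s^3 + 11*s^2 - 15*s + 9)
Evaluating the step-2 result (the overall T(s)) at s = 0 gives T(0) = 6/9 = 2/3.

Answer: 2/3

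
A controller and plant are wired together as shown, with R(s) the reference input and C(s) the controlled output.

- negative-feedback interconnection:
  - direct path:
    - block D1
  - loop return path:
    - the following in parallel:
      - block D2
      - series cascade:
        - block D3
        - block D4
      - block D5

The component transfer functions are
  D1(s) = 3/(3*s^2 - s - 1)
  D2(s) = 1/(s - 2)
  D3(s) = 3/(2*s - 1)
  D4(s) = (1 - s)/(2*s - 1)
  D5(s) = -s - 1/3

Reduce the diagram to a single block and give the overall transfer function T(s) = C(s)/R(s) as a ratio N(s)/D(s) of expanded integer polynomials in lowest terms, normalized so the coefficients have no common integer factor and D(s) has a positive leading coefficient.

First reduce the diagram to T(s).

Step 1 - series reduction of D3, D4; result (3 - 3*s)/(4*s^2 - 4*s + 1)
Step 2 - reduce the parallel group D2, (D3*D4), D5; result (-12*s^4 + 32*s^3 - 12*s^2 + 12*s - 13)/(12*s^3 - 36*s^2 + 27*s - 6)
Step 3 - reduce the feedback loop with forward D1 and return (D2+(D3*D4)+D5), which is the overall transfer function T(s) = C(s)/R(s) in lowest terms

Answer: (12*s^3 - 36*s^2 + 27*s - 6)/(12*s^5 - 52*s^4 + 67*s^3 - 15*s^2 + 5*s - 11)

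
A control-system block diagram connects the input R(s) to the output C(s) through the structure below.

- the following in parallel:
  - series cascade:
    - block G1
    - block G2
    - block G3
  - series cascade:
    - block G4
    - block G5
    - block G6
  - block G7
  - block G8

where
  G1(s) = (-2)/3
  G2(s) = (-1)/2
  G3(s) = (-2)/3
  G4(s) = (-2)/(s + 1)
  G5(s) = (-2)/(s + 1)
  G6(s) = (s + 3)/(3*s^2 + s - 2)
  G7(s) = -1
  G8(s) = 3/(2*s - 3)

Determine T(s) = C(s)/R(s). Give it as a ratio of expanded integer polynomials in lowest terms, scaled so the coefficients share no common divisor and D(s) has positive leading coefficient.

Reducing step by step:

Step 1. multiply G1, G2, G3 (series), giving (-2)/9
Step 2. combine G4, G5, G6 in series, giving (4*s + 12)/(3*s^4 + 7*s^3 + 3*s^2 - 3*s - 2)
Step 3. sum the parallel branches (G1*G2*G3), (G4*G5*G6), G7, G8, which is the overall transfer function T(s) = C(s)/R(s) in lowest terms

Answer: (-66*s^5 + 26*s^4 + 354*s^3 + 318*s^2 - 28*s - 444)/(54*s^5 + 45*s^4 - 135*s^3 - 135*s^2 + 45*s + 54)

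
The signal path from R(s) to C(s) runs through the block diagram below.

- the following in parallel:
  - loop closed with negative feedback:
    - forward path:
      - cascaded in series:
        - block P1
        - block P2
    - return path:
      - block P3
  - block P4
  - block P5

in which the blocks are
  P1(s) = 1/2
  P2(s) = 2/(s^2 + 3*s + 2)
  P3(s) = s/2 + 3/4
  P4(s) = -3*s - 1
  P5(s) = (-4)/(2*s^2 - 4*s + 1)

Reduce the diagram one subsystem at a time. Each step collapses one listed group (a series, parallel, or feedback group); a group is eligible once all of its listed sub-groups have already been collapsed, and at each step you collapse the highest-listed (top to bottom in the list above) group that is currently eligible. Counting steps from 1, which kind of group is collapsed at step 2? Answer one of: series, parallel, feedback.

Reducing step by step:

Step 1 - multiply P1, P2 (series)
Step 2 - apply the feedback formula to (P1*P2), P3
Step 3 - parallel reduction of [(P1*P2)/(1+(P1*P2)*P3)], P4, P5
At step 2 the group reduced is feedback.

Answer: feedback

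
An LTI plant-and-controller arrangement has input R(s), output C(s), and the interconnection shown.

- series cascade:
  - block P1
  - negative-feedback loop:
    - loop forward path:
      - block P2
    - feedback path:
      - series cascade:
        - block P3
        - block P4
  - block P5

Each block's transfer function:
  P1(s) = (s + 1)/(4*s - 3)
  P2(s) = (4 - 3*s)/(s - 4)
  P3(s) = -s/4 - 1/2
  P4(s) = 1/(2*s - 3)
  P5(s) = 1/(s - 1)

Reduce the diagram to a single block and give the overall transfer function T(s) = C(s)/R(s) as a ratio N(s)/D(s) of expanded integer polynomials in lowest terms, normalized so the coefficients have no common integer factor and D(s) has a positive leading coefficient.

The answer is (-24*s^3 + 44*s^2 + 20*s - 48)/(44*s^4 - 245*s^3 + 487*s^2 - 406*s + 120).

Reasoning:
(1) cascade P3, P4 -> (-s - 2)/(8*s - 12)
(2) collapse the loop (P2 forward, (P3*P4) return) -> (-24*s^2 + 68*s - 48)/(11*s^2 - 42*s + 40)
(3) reduce the series chain P1, [P2/(1+P2*(P3*P4))], P5; the result is T(s) itself (integer coefficients, no common factor, positive leading denominator coefficient)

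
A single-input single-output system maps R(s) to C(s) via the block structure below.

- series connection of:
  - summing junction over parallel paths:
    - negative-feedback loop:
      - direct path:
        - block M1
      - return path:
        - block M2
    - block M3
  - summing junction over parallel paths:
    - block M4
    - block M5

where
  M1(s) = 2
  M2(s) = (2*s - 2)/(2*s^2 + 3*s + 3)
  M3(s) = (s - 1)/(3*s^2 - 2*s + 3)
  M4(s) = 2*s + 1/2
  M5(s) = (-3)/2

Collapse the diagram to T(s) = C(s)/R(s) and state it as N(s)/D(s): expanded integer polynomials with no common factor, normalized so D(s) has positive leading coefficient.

First reduce the diagram to T(s).

1. close the feedback loop around M1, M2 -> (4*s^2 + 6*s + 6)/(2*s^2 + 7*s - 1)
2. combine [M1/(1+M1*M2)], M3 in parallel -> (12*s^4 + 12*s^3 + 23*s^2 - 2*s + 19)/(6*s^4 + 17*s^3 - 11*s^2 + 23*s - 3)
3. parallel reduction of M4, M5 -> 2*s - 1
4. combine ([M1/(1+M1*M2)]+M3), (M4+M5) in series; the result is T(s) itself (integer coefficients, no common factor, positive leading denominator coefficient)

Answer: (24*s^5 + 12*s^4 + 34*s^3 - 27*s^2 + 40*s - 19)/(6*s^4 + 17*s^3 - 11*s^2 + 23*s - 3)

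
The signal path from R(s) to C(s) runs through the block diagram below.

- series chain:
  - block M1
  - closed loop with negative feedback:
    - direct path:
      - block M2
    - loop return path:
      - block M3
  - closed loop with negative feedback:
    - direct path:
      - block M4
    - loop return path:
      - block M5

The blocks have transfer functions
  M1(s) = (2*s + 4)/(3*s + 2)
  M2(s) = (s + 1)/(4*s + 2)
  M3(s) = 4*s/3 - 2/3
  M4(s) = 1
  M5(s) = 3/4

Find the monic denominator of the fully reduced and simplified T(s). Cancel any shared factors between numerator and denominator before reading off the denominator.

Reducing step by step:

Step 1: apply the feedback formula to M2, M3 = (3*s + 3)/(4*s^2 + 14*s + 4)
Step 2: feedback reduction of M4, M5 = 4/7
Step 3: multiply M1, [M2/(1+M2*M3)], [M4/(1+M4*M5)] (series) = (12*s^2 + 36*s + 24)/(42*s^3 + 175*s^2 + 140*s + 28)
No further cancellation is possible in the step-3 result, so that is T(s). Its denominator becomes monic after dividing by the leading coefficient 42.

Answer: s^3 + 25*s^2/6 + 10*s/3 + 2/3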